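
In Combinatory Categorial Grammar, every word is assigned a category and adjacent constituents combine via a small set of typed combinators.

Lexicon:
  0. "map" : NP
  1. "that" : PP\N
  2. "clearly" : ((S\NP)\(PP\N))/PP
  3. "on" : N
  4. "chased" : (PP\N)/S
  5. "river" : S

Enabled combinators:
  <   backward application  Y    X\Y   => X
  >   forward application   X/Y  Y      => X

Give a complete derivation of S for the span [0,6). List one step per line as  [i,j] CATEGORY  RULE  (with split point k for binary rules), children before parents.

[0,1] NP  lex  "map"
[1,2] PP\N  lex  "that"
[2,3] ((S\NP)\(PP\N))/PP  lex  "clearly"
[3,4] N  lex  "on"
[4,5] (PP\N)/S  lex  "chased"
[5,6] S  lex  "river"
[4,6] PP\N  >  k=5
[3,6] PP  <  k=4
[2,6] (S\NP)\(PP\N)  >  k=3
[1,6] S\NP  <  k=2
[0,6] S  <  k=1

[0,6] S   <
  [0,1] "map" : NP
  [1,6] S\NP   <
    [1,2] "that" : PP\N
    [2,6] (S\NP)\(PP\N)   >
      [2,3] "clearly" : ((S\NP)\(PP\N))/PP
      [3,6] PP   <
        [3,4] "on" : N
        [4,6] PP\N   >
          [4,5] "chased" : (PP\N)/S
          [5,6] "river" : S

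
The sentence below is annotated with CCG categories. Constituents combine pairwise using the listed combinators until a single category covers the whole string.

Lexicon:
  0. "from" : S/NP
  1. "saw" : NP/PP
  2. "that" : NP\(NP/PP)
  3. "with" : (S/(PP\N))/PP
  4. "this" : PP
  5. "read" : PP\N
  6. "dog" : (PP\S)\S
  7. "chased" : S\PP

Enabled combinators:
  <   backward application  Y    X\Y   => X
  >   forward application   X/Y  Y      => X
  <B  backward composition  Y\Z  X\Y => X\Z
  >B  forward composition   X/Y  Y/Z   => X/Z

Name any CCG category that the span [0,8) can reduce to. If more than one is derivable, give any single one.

[0,8] S   <
  [0,7] PP   <
    [0,3] S   >
      [0,1] "from" : S/NP
      [1,3] NP   <
        [1,2] "saw" : NP/PP
        [2,3] "that" : NP\(NP/PP)
    [3,7] PP\S   <
      [3,6] S   >
        [3,5] S/(PP\N)   >
          [3,4] "with" : (S/(PP\N))/PP
          [4,5] "this" : PP
        [5,6] "read" : PP\N
      [6,7] "dog" : (PP\S)\S
  [7,8] "chased" : S\PP

S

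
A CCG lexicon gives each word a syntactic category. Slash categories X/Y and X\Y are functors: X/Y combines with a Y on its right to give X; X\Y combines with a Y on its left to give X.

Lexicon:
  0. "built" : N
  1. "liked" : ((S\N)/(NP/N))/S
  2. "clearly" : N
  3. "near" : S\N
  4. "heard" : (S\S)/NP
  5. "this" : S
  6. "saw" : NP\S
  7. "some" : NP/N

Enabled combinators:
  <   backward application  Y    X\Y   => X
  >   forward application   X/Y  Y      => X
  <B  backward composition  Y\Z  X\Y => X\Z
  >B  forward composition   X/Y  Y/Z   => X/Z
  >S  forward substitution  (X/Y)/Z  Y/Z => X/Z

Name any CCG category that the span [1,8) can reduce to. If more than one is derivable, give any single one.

S\N

[0,8] S   <
  [0,1] "built" : N
  [1,8] S\N   >
    [1,7] (S\N)/(NP/N)   >
      [1,2] "liked" : ((S\N)/(NP/N))/S
      [2,7] S   <
        [2,3] "clearly" : N
        [3,7] S\N   <B
          [3,4] "near" : S\N
          [4,7] S\S   >
            [4,5] "heard" : (S\S)/NP
            [5,7] NP   <
              [5,6] "this" : S
              [6,7] "saw" : NP\S
    [7,8] "some" : NP/N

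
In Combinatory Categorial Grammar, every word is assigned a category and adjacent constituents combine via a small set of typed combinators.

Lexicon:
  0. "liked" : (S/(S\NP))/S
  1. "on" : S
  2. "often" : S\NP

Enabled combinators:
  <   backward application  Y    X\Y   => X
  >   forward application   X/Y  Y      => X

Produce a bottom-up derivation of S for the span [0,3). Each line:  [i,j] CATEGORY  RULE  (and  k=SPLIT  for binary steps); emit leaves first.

[0,3] S   >
  [0,2] S/(S\NP)   >
    [0,1] "liked" : (S/(S\NP))/S
    [1,2] "on" : S
  [2,3] "often" : S\NP

[0,1] (S/(S\NP))/S  lex  "liked"
[1,2] S  lex  "on"
[0,2] S/(S\NP)  >  k=1
[2,3] S\NP  lex  "often"
[0,3] S  >  k=2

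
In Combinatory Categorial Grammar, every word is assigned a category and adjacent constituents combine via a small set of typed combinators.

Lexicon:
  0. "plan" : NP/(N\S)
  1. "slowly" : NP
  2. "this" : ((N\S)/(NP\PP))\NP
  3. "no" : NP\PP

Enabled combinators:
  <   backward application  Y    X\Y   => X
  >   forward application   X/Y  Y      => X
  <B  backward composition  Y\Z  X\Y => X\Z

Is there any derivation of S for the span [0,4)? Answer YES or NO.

NP/(N\S) NP ((N\S)/(NP\PP))\NP NP\PP
CKY chart[0,4] = {NP}; S ∉ chart

NO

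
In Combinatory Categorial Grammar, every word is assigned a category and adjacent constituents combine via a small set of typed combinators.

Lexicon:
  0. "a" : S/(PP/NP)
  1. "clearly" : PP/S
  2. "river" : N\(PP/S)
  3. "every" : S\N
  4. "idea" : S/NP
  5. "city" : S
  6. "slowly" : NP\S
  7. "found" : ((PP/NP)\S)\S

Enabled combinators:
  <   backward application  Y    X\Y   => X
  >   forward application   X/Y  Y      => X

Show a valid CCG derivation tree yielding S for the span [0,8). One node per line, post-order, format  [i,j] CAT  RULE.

[0,1] S/(PP/NP)  lex  "a"
[1,2] PP/S  lex  "clearly"
[2,3] N\(PP/S)  lex  "river"
[1,3] N  <  k=2
[3,4] S\N  lex  "every"
[1,4] S  <  k=3
[4,5] S/NP  lex  "idea"
[5,6] S  lex  "city"
[6,7] NP\S  lex  "slowly"
[5,7] NP  <  k=6
[4,7] S  >  k=5
[7,8] ((PP/NP)\S)\S  lex  "found"
[4,8] (PP/NP)\S  <  k=7
[1,8] PP/NP  <  k=4
[0,8] S  >  k=1

[0,8] S   >
  [0,1] "a" : S/(PP/NP)
  [1,8] PP/NP   <
    [1,4] S   <
      [1,3] N   <
        [1,2] "clearly" : PP/S
        [2,3] "river" : N\(PP/S)
      [3,4] "every" : S\N
    [4,8] (PP/NP)\S   <
      [4,7] S   >
        [4,5] "idea" : S/NP
        [5,7] NP   <
          [5,6] "city" : S
          [6,7] "slowly" : NP\S
      [7,8] "found" : ((PP/NP)\S)\S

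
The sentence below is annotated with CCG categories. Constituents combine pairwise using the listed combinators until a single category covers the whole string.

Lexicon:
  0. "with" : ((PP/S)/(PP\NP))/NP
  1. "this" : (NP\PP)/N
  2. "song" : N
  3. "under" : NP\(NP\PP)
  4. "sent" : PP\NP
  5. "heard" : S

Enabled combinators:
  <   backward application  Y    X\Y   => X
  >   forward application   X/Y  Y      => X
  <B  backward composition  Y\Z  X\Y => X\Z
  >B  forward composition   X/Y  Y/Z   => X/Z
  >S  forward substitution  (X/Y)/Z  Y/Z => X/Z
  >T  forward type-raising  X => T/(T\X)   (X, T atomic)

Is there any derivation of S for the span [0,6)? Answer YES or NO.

NO

((PP/S)/(PP\NP))/NP (NP\PP)/N N NP\(NP\PP) PP\NP S
CKY chart[0,6] = {N/(N\PP), NP/(NP\PP), PP, PP/(PP\PP), PP/(S\S), S/(S\PP)}; S ∉ chart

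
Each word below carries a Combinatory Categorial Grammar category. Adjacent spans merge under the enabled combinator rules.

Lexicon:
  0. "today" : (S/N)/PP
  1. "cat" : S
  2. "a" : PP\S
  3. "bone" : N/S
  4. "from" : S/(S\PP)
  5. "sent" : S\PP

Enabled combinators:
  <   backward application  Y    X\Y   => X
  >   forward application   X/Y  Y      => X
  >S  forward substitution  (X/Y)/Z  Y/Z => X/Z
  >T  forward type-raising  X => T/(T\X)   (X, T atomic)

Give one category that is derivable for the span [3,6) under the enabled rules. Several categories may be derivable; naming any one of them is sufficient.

[0,6] S   >
  [0,3] S/N   >
    [0,1] "today" : (S/N)/PP
    [1,3] PP   >
      [1,2] PP/(PP\S)   >T
        [1,2] "cat" : S
      [2,3] "a" : PP\S
  [3,6] N   >
    [3,4] "bone" : N/S
    [4,6] S   >
      [4,5] "from" : S/(S\PP)
      [5,6] "sent" : S\PP

N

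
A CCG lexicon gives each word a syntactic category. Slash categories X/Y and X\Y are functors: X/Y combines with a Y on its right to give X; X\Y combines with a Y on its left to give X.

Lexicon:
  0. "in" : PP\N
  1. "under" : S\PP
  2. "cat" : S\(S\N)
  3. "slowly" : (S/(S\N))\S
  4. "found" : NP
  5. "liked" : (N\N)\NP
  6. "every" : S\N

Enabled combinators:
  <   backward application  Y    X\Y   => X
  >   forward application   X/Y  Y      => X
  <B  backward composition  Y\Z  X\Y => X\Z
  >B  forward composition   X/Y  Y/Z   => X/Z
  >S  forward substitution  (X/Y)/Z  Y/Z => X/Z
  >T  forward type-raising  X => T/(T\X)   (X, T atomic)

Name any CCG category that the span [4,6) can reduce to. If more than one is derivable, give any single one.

[0,7] S   >
  [0,4] S/(S\N)   <
    [0,3] S   <
      [0,2] S\N   <B
        [0,1] "in" : PP\N
        [1,2] "under" : S\PP
      [2,3] "cat" : S\(S\N)
    [3,4] "slowly" : (S/(S\N))\S
  [4,7] S\N   <B
    [4,6] N\N   <
      [4,5] "found" : NP
      [5,6] "liked" : (N\N)\NP
    [6,7] "every" : S\N

N\N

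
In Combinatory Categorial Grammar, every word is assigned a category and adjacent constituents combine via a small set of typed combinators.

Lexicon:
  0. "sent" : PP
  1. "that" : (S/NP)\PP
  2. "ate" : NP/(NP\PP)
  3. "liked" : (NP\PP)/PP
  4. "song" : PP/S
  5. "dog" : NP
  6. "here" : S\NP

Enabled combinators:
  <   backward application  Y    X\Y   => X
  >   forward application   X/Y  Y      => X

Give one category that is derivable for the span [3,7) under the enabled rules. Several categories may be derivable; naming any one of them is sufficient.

[0,7] S   >
  [0,2] S/NP   <
    [0,1] "sent" : PP
    [1,2] "that" : (S/NP)\PP
  [2,7] NP   >
    [2,3] "ate" : NP/(NP\PP)
    [3,7] NP\PP   >
      [3,4] "liked" : (NP\PP)/PP
      [4,7] PP   >
        [4,5] "song" : PP/S
        [5,7] S   <
          [5,6] "dog" : NP
          [6,7] "here" : S\NP

NP\PP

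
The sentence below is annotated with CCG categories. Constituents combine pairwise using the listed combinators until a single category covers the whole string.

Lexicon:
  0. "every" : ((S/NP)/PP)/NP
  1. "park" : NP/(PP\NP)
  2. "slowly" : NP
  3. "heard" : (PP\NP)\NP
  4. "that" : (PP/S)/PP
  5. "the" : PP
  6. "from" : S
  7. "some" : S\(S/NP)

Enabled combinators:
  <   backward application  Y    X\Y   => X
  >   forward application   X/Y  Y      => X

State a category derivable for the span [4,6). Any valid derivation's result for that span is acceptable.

[0,8] S   <
  [0,7] S/NP   >
    [0,4] (S/NP)/PP   >
      [0,1] "every" : ((S/NP)/PP)/NP
      [1,4] NP   >
        [1,2] "park" : NP/(PP\NP)
        [2,4] PP\NP   <
          [2,3] "slowly" : NP
          [3,4] "heard" : (PP\NP)\NP
    [4,7] PP   >
      [4,6] PP/S   >
        [4,5] "that" : (PP/S)/PP
        [5,6] "the" : PP
      [6,7] "from" : S
  [7,8] "some" : S\(S/NP)

PP/S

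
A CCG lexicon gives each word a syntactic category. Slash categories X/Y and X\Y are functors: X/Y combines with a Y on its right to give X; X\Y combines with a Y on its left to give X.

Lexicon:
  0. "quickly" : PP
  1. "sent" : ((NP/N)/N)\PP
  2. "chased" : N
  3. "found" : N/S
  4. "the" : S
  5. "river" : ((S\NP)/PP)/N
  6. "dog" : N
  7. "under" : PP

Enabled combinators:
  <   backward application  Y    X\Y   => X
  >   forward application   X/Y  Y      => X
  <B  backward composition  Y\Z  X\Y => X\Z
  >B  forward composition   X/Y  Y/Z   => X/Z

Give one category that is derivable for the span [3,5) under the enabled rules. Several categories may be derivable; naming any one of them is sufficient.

[0,8] S   <
  [0,5] NP   >
    [0,3] NP/N   >
      [0,2] (NP/N)/N   <
        [0,1] "quickly" : PP
        [1,2] "sent" : ((NP/N)/N)\PP
      [2,3] "chased" : N
    [3,5] N   >
      [3,4] "found" : N/S
      [4,5] "the" : S
  [5,8] S\NP   >
    [5,7] (S\NP)/PP   >
      [5,6] "river" : ((S\NP)/PP)/N
      [6,7] "dog" : N
    [7,8] "under" : PP

N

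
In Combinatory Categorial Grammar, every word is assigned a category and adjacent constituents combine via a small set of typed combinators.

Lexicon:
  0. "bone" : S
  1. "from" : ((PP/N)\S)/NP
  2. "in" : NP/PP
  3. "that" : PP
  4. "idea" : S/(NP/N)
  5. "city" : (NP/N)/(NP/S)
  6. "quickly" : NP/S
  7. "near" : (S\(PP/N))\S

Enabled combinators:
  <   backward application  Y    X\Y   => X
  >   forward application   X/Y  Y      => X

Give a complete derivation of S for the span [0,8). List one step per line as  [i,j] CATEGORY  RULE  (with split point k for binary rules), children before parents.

[0,8] S   <
  [0,4] PP/N   <
    [0,1] "bone" : S
    [1,4] (PP/N)\S   >
      [1,2] "from" : ((PP/N)\S)/NP
      [2,4] NP   >
        [2,3] "in" : NP/PP
        [3,4] "that" : PP
  [4,8] S\(PP/N)   <
    [4,7] S   >
      [4,5] "idea" : S/(NP/N)
      [5,7] NP/N   >
        [5,6] "city" : (NP/N)/(NP/S)
        [6,7] "quickly" : NP/S
    [7,8] "near" : (S\(PP/N))\S

[0,1] S  lex  "bone"
[1,2] ((PP/N)\S)/NP  lex  "from"
[2,3] NP/PP  lex  "in"
[3,4] PP  lex  "that"
[2,4] NP  >  k=3
[1,4] (PP/N)\S  >  k=2
[0,4] PP/N  <  k=1
[4,5] S/(NP/N)  lex  "idea"
[5,6] (NP/N)/(NP/S)  lex  "city"
[6,7] NP/S  lex  "quickly"
[5,7] NP/N  >  k=6
[4,7] S  >  k=5
[7,8] (S\(PP/N))\S  lex  "near"
[4,8] S\(PP/N)  <  k=7
[0,8] S  <  k=4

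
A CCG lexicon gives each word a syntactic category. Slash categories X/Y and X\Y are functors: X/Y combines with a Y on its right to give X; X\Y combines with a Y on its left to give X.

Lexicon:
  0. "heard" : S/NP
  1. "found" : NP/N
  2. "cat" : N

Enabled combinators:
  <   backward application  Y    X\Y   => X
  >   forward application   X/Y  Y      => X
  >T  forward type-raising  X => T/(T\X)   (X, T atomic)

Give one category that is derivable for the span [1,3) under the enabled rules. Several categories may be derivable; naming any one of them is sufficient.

[0,3] S   >
  [0,1] "heard" : S/NP
  [1,3] NP   >
    [1,2] "found" : NP/N
    [2,3] "cat" : N

NP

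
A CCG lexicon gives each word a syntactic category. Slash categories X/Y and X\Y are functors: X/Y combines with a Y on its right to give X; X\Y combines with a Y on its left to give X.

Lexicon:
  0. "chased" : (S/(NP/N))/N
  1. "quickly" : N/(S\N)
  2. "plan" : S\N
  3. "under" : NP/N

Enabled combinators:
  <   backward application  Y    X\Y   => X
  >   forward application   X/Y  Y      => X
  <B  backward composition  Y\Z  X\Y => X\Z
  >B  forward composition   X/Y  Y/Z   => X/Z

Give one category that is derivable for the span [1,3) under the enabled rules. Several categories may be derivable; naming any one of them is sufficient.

N

[0,4] S   >
  [0,3] S/(NP/N)   >
    [0,1] "chased" : (S/(NP/N))/N
    [1,3] N   >
      [1,2] "quickly" : N/(S\N)
      [2,3] "plan" : S\N
  [3,4] "under" : NP/N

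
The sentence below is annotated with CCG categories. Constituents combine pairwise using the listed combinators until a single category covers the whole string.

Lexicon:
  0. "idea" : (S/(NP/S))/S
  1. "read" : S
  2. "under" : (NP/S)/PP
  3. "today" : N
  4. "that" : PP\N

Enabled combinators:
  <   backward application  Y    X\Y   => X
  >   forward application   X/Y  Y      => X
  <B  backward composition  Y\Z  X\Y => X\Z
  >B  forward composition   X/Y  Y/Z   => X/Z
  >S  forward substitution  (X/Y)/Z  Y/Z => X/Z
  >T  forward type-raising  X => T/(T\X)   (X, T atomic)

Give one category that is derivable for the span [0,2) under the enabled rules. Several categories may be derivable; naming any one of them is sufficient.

S/(NP/S)

[0,5] S   >
  [0,2] S/(NP/S)   >
    [0,1] "idea" : (S/(NP/S))/S
    [1,2] "read" : S
  [2,5] NP/S   >
    [2,3] "under" : (NP/S)/PP
    [3,5] PP   <
      [3,4] "today" : N
      [4,5] "that" : PP\N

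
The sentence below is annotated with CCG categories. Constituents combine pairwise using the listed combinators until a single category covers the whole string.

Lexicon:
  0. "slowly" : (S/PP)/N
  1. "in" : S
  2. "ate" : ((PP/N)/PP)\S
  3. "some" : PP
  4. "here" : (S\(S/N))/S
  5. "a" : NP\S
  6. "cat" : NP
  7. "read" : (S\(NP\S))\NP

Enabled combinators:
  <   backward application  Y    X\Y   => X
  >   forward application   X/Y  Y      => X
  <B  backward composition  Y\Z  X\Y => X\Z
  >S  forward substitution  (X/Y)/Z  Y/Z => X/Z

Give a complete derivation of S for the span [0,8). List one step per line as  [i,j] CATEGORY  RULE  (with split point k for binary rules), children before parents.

[0,1] (S/PP)/N  lex  "slowly"
[1,2] S  lex  "in"
[2,3] ((PP/N)/PP)\S  lex  "ate"
[1,3] (PP/N)/PP  <  k=2
[3,4] PP  lex  "some"
[1,4] PP/N  >  k=3
[0,4] S/N  >S  k=1
[4,5] (S\(S/N))/S  lex  "here"
[5,6] NP\S  lex  "a"
[6,7] NP  lex  "cat"
[7,8] (S\(NP\S))\NP  lex  "read"
[6,8] S\(NP\S)  <  k=7
[5,8] S  <  k=6
[4,8] S\(S/N)  >  k=5
[0,8] S  <  k=4

[0,8] S   <
  [0,4] S/N   >S
    [0,1] "slowly" : (S/PP)/N
    [1,4] PP/N   >
      [1,3] (PP/N)/PP   <
        [1,2] "in" : S
        [2,3] "ate" : ((PP/N)/PP)\S
      [3,4] "some" : PP
  [4,8] S\(S/N)   >
    [4,5] "here" : (S\(S/N))/S
    [5,8] S   <
      [5,6] "a" : NP\S
      [6,8] S\(NP\S)   <
        [6,7] "cat" : NP
        [7,8] "read" : (S\(NP\S))\NP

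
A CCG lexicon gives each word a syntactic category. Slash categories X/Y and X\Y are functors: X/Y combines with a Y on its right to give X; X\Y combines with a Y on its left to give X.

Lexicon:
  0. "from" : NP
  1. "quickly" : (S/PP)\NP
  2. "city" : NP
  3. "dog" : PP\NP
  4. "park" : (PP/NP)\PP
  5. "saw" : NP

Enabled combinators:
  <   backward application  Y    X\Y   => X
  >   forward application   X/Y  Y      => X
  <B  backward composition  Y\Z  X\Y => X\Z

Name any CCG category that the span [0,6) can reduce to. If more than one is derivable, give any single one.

S

[0,6] S   >
  [0,2] S/PP   <
    [0,1] "from" : NP
    [1,2] "quickly" : (S/PP)\NP
  [2,6] PP   >
    [2,5] PP/NP   <
      [2,4] PP   <
        [2,3] "city" : NP
        [3,4] "dog" : PP\NP
      [4,5] "park" : (PP/NP)\PP
    [5,6] "saw" : NP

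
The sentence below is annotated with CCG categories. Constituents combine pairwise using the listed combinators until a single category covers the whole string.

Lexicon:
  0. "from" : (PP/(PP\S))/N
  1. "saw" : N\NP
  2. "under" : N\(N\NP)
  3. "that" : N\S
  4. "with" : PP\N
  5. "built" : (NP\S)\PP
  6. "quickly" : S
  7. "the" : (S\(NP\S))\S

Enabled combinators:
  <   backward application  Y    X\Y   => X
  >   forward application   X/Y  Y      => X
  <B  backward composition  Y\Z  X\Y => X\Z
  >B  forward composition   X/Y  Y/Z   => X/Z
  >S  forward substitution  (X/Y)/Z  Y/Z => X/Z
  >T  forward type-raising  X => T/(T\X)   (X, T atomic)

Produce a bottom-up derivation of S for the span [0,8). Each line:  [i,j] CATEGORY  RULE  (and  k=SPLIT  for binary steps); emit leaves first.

[0,1] (PP/(PP\S))/N  lex  "from"
[1,2] N\NP  lex  "saw"
[2,3] N\(N\NP)  lex  "under"
[1,3] N  <  k=2
[0,3] PP/(PP\S)  >  k=1
[3,4] N\S  lex  "that"
[4,5] PP\N  lex  "with"
[3,5] PP\S  <B  k=4
[0,5] PP  >  k=3
[5,6] (NP\S)\PP  lex  "built"
[6,7] S  lex  "quickly"
[7,8] (S\(NP\S))\S  lex  "the"
[6,8] S\(NP\S)  <  k=7
[5,8] S\PP  <B  k=6
[0,8] S  <  k=5

[0,8] S   <
  [0,5] PP   >
    [0,3] PP/(PP\S)   >
      [0,1] "from" : (PP/(PP\S))/N
      [1,3] N   <
        [1,2] "saw" : N\NP
        [2,3] "under" : N\(N\NP)
    [3,5] PP\S   <B
      [3,4] "that" : N\S
      [4,5] "with" : PP\N
  [5,8] S\PP   <B
    [5,6] "built" : (NP\S)\PP
    [6,8] S\(NP\S)   <
      [6,7] "quickly" : S
      [7,8] "the" : (S\(NP\S))\S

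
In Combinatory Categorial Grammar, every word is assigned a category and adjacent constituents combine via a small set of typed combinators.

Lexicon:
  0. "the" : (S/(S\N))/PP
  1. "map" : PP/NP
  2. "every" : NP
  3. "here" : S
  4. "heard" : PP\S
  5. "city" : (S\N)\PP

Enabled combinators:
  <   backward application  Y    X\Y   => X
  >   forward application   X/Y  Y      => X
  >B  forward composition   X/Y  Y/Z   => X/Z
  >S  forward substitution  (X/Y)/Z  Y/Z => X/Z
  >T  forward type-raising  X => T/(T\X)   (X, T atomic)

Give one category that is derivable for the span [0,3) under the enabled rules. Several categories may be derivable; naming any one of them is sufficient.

S/(S\N)

[0,6] S   >
  [0,3] S/(S\N)   >
    [0,1] "the" : (S/(S\N))/PP
    [1,3] PP   >
      [1,2] "map" : PP/NP
      [2,3] "every" : NP
  [3,6] S\N   <
    [3,5] PP   >
      [3,4] PP/(PP\S)   >T
        [3,4] "here" : S
      [4,5] "heard" : PP\S
    [5,6] "city" : (S\N)\PP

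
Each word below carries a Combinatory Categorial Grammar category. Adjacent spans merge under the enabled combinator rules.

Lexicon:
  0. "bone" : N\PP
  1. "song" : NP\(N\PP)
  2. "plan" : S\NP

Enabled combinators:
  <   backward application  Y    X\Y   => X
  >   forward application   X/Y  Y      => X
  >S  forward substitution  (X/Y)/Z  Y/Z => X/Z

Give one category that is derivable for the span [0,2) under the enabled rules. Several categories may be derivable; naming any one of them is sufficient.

[0,3] S   <
  [0,2] NP   <
    [0,1] "bone" : N\PP
    [1,2] "song" : NP\(N\PP)
  [2,3] "plan" : S\NP

NP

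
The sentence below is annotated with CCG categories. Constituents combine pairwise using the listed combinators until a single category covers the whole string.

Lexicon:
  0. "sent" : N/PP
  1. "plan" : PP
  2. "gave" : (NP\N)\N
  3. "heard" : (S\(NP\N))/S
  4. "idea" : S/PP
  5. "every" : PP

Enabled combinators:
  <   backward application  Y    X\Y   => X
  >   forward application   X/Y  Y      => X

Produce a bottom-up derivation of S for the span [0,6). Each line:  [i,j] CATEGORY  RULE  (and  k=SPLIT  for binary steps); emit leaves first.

[0,1] N/PP  lex  "sent"
[1,2] PP  lex  "plan"
[0,2] N  >  k=1
[2,3] (NP\N)\N  lex  "gave"
[0,3] NP\N  <  k=2
[3,4] (S\(NP\N))/S  lex  "heard"
[4,5] S/PP  lex  "idea"
[5,6] PP  lex  "every"
[4,6] S  >  k=5
[3,6] S\(NP\N)  >  k=4
[0,6] S  <  k=3

[0,6] S   <
  [0,3] NP\N   <
    [0,2] N   >
      [0,1] "sent" : N/PP
      [1,2] "plan" : PP
    [2,3] "gave" : (NP\N)\N
  [3,6] S\(NP\N)   >
    [3,4] "heard" : (S\(NP\N))/S
    [4,6] S   >
      [4,5] "idea" : S/PP
      [5,6] "every" : PP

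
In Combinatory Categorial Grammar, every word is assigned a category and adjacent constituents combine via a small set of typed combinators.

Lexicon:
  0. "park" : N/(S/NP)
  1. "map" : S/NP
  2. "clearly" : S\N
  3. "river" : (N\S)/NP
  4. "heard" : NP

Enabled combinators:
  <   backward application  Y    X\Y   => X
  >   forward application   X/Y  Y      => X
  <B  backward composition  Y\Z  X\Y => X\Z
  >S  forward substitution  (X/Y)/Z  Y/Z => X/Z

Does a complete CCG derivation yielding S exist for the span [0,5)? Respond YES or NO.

NO

N/(S/NP) S/NP S\N (N\S)/NP NP
CKY chart[0,5] = {N}; S ∉ chart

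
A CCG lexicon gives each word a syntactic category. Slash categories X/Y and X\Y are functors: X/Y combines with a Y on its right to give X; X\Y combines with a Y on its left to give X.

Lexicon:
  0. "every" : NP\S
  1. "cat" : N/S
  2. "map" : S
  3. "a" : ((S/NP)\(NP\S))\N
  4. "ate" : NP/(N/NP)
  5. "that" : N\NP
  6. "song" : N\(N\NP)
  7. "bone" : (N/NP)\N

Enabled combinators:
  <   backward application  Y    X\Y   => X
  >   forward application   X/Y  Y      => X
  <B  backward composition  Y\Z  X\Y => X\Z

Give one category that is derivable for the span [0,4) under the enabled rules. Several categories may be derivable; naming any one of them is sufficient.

[0,8] S   >
  [0,4] S/NP   <
    [0,1] "every" : NP\S
    [1,4] (S/NP)\(NP\S)   <
      [1,3] N   >
        [1,2] "cat" : N/S
        [2,3] "map" : S
      [3,4] "a" : ((S/NP)\(NP\S))\N
  [4,8] NP   >
    [4,5] "ate" : NP/(N/NP)
    [5,8] N/NP   <
      [5,7] N   <
        [5,6] "that" : N\NP
        [6,7] "song" : N\(N\NP)
      [7,8] "bone" : (N/NP)\N

S/NP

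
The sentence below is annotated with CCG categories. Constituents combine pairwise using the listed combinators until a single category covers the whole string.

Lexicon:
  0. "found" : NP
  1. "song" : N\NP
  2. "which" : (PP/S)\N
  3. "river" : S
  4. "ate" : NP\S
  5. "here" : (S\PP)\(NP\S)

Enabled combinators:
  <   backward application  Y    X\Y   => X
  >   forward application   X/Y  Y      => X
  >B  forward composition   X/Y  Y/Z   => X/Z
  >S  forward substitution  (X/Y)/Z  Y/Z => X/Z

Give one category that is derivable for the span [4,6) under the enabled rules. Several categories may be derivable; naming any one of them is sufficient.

S\PP

[0,6] S   <
  [0,4] PP   >
    [0,3] PP/S   <
      [0,2] N   <
        [0,1] "found" : NP
        [1,2] "song" : N\NP
      [2,3] "which" : (PP/S)\N
    [3,4] "river" : S
  [4,6] S\PP   <
    [4,5] "ate" : NP\S
    [5,6] "here" : (S\PP)\(NP\S)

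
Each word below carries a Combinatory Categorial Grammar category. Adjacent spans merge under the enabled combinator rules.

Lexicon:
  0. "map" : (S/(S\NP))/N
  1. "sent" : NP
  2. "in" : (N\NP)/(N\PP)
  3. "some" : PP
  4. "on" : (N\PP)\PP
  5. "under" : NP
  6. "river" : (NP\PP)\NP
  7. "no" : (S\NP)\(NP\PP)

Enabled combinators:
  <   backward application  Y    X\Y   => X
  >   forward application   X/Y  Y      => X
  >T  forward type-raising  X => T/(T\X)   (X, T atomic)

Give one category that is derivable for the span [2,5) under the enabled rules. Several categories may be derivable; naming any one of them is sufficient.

[0,8] S   >
  [0,5] S/(S\NP)   >
    [0,1] "map" : (S/(S\NP))/N
    [1,5] N   >
      [1,2] N/(N\NP)   >T
        [1,2] "sent" : NP
      [2,5] N\NP   >
        [2,3] "in" : (N\NP)/(N\PP)
        [3,5] N\PP   <
          [3,4] "some" : PP
          [4,5] "on" : (N\PP)\PP
  [5,8] S\NP   <
    [5,7] NP\PP   <
      [5,6] "under" : NP
      [6,7] "river" : (NP\PP)\NP
    [7,8] "no" : (S\NP)\(NP\PP)

N\NP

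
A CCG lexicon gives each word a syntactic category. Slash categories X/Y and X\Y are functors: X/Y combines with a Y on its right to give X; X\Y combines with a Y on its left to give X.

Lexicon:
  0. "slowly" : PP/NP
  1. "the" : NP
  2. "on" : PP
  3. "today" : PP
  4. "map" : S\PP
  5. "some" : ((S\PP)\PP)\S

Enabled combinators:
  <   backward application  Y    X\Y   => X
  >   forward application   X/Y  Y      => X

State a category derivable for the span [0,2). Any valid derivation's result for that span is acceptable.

[0,6] S   <
  [0,2] PP   >
    [0,1] "slowly" : PP/NP
    [1,2] "the" : NP
  [2,6] S\PP   <
    [2,3] "on" : PP
    [3,6] (S\PP)\PP   <
      [3,5] S   <
        [3,4] "today" : PP
        [4,5] "map" : S\PP
      [5,6] "some" : ((S\PP)\PP)\S

PP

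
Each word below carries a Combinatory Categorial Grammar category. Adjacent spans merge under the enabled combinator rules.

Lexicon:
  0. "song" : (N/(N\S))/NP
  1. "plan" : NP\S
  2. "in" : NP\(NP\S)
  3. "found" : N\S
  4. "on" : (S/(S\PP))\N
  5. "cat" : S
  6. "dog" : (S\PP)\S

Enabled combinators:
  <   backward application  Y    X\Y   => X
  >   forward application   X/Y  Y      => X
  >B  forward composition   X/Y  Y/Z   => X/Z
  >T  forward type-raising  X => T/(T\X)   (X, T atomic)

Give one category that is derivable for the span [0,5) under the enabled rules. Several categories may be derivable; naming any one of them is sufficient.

[0,7] S   >
  [0,5] S/(S\PP)   <
    [0,4] N   >
      [0,3] N/(N\S)   >
        [0,1] "song" : (N/(N\S))/NP
        [1,3] NP   <
          [1,2] "plan" : NP\S
          [2,3] "in" : NP\(NP\S)
      [3,4] "found" : N\S
    [4,5] "on" : (S/(S\PP))\N
  [5,7] S\PP   <
    [5,6] "cat" : S
    [6,7] "dog" : (S\PP)\S

S/(S\PP)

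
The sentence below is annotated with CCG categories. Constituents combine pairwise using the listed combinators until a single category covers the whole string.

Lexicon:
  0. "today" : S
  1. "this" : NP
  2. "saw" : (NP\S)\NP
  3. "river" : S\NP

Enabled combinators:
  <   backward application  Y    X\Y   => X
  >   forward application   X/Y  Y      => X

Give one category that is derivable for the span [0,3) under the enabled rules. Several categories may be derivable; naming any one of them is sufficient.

[0,4] S   <
  [0,3] NP   <
    [0,1] "today" : S
    [1,3] NP\S   <
      [1,2] "this" : NP
      [2,3] "saw" : (NP\S)\NP
  [3,4] "river" : S\NP

NP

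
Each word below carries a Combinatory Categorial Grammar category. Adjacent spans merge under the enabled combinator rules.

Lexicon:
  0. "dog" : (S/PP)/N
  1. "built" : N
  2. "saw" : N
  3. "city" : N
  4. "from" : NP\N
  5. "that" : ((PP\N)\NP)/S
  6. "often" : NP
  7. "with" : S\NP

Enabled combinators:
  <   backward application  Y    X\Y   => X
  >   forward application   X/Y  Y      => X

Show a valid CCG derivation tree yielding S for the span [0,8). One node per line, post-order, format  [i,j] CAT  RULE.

[0,1] (S/PP)/N  lex  "dog"
[1,2] N  lex  "built"
[0,2] S/PP  >  k=1
[2,3] N  lex  "saw"
[3,4] N  lex  "city"
[4,5] NP\N  lex  "from"
[3,5] NP  <  k=4
[5,6] ((PP\N)\NP)/S  lex  "that"
[6,7] NP  lex  "often"
[7,8] S\NP  lex  "with"
[6,8] S  <  k=7
[5,8] (PP\N)\NP  >  k=6
[3,8] PP\N  <  k=5
[2,8] PP  <  k=3
[0,8] S  >  k=2

[0,8] S   >
  [0,2] S/PP   >
    [0,1] "dog" : (S/PP)/N
    [1,2] "built" : N
  [2,8] PP   <
    [2,3] "saw" : N
    [3,8] PP\N   <
      [3,5] NP   <
        [3,4] "city" : N
        [4,5] "from" : NP\N
      [5,8] (PP\N)\NP   >
        [5,6] "that" : ((PP\N)\NP)/S
        [6,8] S   <
          [6,7] "often" : NP
          [7,8] "with" : S\NP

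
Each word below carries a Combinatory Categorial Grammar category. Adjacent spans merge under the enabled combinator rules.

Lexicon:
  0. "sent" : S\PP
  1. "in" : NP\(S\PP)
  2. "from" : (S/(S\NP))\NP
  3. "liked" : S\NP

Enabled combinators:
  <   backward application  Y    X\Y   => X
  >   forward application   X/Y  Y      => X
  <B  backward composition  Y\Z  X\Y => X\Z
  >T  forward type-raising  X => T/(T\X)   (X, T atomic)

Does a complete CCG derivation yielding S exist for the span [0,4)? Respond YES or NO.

YES

[0,4] S   >
  [0,3] S/(S\NP)   <
    [0,2] NP   <
      [0,1] "sent" : S\PP
      [1,2] "in" : NP\(S\PP)
    [2,3] "from" : (S/(S\NP))\NP
  [3,4] "liked" : S\NP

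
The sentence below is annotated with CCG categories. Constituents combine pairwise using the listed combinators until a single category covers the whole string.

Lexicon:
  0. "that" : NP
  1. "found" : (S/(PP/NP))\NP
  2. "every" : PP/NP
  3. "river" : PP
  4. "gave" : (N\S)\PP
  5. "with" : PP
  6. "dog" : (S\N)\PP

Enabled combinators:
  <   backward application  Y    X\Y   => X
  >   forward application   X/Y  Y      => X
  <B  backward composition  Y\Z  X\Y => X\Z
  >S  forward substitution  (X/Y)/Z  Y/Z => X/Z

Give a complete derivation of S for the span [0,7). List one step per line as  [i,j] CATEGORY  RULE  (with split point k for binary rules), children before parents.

[0,1] NP  lex  "that"
[1,2] (S/(PP/NP))\NP  lex  "found"
[0,2] S/(PP/NP)  <  k=1
[2,3] PP/NP  lex  "every"
[0,3] S  >  k=2
[3,4] PP  lex  "river"
[4,5] (N\S)\PP  lex  "gave"
[3,5] N\S  <  k=4
[0,5] N  <  k=3
[5,6] PP  lex  "with"
[6,7] (S\N)\PP  lex  "dog"
[5,7] S\N  <  k=6
[0,7] S  <  k=5

[0,7] S   <
  [0,5] N   <
    [0,3] S   >
      [0,2] S/(PP/NP)   <
        [0,1] "that" : NP
        [1,2] "found" : (S/(PP/NP))\NP
      [2,3] "every" : PP/NP
    [3,5] N\S   <
      [3,4] "river" : PP
      [4,5] "gave" : (N\S)\PP
  [5,7] S\N   <
    [5,6] "with" : PP
    [6,7] "dog" : (S\N)\PP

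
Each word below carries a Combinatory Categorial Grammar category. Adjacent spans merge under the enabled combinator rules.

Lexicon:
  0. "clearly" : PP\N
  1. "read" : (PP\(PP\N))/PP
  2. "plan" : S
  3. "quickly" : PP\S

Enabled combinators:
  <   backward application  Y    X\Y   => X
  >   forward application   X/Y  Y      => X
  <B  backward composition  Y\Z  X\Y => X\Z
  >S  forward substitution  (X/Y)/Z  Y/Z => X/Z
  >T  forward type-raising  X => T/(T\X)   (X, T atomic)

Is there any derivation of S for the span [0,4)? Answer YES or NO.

NO

PP\N (PP\(PP\N))/PP S PP\S
CKY chart[0,4] = {N/(N\PP), NP/(NP\PP), PP, PP/(PP\PP), S/(S\PP)}; S ∉ chart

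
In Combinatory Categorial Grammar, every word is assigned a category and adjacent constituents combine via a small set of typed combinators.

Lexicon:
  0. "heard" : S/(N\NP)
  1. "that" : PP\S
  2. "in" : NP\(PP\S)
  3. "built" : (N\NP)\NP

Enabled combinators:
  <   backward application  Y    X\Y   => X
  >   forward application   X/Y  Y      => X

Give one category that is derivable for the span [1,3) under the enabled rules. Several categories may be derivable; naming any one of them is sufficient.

[0,4] S   >
  [0,1] "heard" : S/(N\NP)
  [1,4] N\NP   <
    [1,3] NP   <
      [1,2] "that" : PP\S
      [2,3] "in" : NP\(PP\S)
    [3,4] "built" : (N\NP)\NP

NP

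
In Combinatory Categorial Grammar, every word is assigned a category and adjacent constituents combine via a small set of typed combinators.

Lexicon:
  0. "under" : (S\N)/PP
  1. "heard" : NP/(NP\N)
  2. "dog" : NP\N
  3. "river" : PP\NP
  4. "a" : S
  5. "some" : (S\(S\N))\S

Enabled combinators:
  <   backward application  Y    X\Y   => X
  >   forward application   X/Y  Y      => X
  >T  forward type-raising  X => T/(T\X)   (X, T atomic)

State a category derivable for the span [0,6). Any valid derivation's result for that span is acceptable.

[0,6] S   <
  [0,4] S\N   >
    [0,1] "under" : (S\N)/PP
    [1,4] PP   <
      [1,3] NP   >
        [1,2] "heard" : NP/(NP\N)
        [2,3] "dog" : NP\N
      [3,4] "river" : PP\NP
  [4,6] S\(S\N)   <
    [4,5] "a" : S
    [5,6] "some" : (S\(S\N))\S

S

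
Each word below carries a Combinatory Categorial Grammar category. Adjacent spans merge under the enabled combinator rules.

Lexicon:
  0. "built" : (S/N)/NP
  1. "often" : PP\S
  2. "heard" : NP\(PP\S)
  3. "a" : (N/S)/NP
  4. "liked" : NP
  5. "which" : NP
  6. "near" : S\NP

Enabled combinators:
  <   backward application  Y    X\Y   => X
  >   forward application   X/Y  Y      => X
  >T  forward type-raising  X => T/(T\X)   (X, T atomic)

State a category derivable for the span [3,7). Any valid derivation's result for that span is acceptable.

[0,7] S   >
  [0,3] S/N   >
    [0,1] "built" : (S/N)/NP
    [1,3] NP   <
      [1,2] "often" : PP\S
      [2,3] "heard" : NP\(PP\S)
  [3,7] N   >
    [3,5] N/S   >
      [3,4] "a" : (N/S)/NP
      [4,5] "liked" : NP
    [5,7] S   >
      [5,6] S/(S\NP)   >T
        [5,6] "which" : NP
      [6,7] "near" : S\NP

N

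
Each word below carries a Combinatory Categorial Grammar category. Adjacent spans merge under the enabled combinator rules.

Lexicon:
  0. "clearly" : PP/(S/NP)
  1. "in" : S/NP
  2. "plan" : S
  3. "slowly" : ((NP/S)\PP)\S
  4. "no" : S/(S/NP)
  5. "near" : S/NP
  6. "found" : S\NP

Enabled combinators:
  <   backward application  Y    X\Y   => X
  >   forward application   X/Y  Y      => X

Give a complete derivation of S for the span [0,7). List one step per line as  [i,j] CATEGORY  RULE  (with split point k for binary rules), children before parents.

[0,1] PP/(S/NP)  lex  "clearly"
[1,2] S/NP  lex  "in"
[0,2] PP  >  k=1
[2,3] S  lex  "plan"
[3,4] ((NP/S)\PP)\S  lex  "slowly"
[2,4] (NP/S)\PP  <  k=3
[0,4] NP/S  <  k=2
[4,5] S/(S/NP)  lex  "no"
[5,6] S/NP  lex  "near"
[4,6] S  >  k=5
[0,6] NP  >  k=4
[6,7] S\NP  lex  "found"
[0,7] S  <  k=6

[0,7] S   <
  [0,6] NP   >
    [0,4] NP/S   <
      [0,2] PP   >
        [0,1] "clearly" : PP/(S/NP)
        [1,2] "in" : S/NP
      [2,4] (NP/S)\PP   <
        [2,3] "plan" : S
        [3,4] "slowly" : ((NP/S)\PP)\S
    [4,6] S   >
      [4,5] "no" : S/(S/NP)
      [5,6] "near" : S/NP
  [6,7] "found" : S\NP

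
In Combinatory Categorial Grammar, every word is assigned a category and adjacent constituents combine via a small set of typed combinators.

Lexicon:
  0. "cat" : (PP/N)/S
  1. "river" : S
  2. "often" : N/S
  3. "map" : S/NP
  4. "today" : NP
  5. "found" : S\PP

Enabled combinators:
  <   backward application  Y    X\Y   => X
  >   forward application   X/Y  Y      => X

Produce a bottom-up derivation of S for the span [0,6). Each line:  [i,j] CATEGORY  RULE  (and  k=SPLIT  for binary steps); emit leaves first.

[0,1] (PP/N)/S  lex  "cat"
[1,2] S  lex  "river"
[0,2] PP/N  >  k=1
[2,3] N/S  lex  "often"
[3,4] S/NP  lex  "map"
[4,5] NP  lex  "today"
[3,5] S  >  k=4
[2,5] N  >  k=3
[0,5] PP  >  k=2
[5,6] S\PP  lex  "found"
[0,6] S  <  k=5

[0,6] S   <
  [0,5] PP   >
    [0,2] PP/N   >
      [0,1] "cat" : (PP/N)/S
      [1,2] "river" : S
    [2,5] N   >
      [2,3] "often" : N/S
      [3,5] S   >
        [3,4] "map" : S/NP
        [4,5] "today" : NP
  [5,6] "found" : S\PP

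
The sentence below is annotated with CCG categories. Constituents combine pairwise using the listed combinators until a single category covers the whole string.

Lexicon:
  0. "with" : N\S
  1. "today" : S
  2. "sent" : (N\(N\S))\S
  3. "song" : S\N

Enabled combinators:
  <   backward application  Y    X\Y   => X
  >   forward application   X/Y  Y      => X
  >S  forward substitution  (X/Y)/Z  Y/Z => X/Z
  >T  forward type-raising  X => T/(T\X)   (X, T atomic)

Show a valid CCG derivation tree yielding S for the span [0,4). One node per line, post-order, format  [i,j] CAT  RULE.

[0,4] S   <
  [0,3] N   <
    [0,1] "with" : N\S
    [1,3] N\(N\S)   <
      [1,2] "today" : S
      [2,3] "sent" : (N\(N\S))\S
  [3,4] "song" : S\N

[0,1] N\S  lex  "with"
[1,2] S  lex  "today"
[2,3] (N\(N\S))\S  lex  "sent"
[1,3] N\(N\S)  <  k=2
[0,3] N  <  k=1
[3,4] S\N  lex  "song"
[0,4] S  <  k=3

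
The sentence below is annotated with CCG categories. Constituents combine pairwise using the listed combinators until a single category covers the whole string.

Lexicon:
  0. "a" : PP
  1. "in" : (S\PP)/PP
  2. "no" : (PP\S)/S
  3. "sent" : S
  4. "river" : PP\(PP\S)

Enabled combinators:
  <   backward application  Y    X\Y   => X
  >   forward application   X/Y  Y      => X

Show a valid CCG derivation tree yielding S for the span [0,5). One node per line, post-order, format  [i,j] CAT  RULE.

[0,5] S   <
  [0,1] "a" : PP
  [1,5] S\PP   >
    [1,2] "in" : (S\PP)/PP
    [2,5] PP   <
      [2,4] PP\S   >
        [2,3] "no" : (PP\S)/S
        [3,4] "sent" : S
      [4,5] "river" : PP\(PP\S)

[0,1] PP  lex  "a"
[1,2] (S\PP)/PP  lex  "in"
[2,3] (PP\S)/S  lex  "no"
[3,4] S  lex  "sent"
[2,4] PP\S  >  k=3
[4,5] PP\(PP\S)  lex  "river"
[2,5] PP  <  k=4
[1,5] S\PP  >  k=2
[0,5] S  <  k=1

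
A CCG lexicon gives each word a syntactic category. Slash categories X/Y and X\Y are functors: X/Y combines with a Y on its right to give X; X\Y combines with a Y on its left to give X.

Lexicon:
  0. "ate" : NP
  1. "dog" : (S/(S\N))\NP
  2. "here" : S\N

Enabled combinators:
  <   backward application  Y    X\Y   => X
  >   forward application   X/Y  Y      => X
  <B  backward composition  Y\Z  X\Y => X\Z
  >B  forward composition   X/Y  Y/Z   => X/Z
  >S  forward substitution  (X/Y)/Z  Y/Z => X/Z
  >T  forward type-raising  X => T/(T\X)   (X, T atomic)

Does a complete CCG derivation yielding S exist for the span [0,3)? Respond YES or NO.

YES

[0,3] S   >
  [0,2] S/(S\N)   <
    [0,1] "ate" : NP
    [1,2] "dog" : (S/(S\N))\NP
  [2,3] "here" : S\N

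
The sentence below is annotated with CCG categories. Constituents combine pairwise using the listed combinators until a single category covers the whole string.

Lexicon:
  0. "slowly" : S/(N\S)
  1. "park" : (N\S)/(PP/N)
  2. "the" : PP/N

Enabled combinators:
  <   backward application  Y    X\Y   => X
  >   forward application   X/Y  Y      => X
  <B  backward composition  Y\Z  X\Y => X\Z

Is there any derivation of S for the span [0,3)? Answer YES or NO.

[0,3] S   >
  [0,1] "slowly" : S/(N\S)
  [1,3] N\S   >
    [1,2] "park" : (N\S)/(PP/N)
    [2,3] "the" : PP/N

YES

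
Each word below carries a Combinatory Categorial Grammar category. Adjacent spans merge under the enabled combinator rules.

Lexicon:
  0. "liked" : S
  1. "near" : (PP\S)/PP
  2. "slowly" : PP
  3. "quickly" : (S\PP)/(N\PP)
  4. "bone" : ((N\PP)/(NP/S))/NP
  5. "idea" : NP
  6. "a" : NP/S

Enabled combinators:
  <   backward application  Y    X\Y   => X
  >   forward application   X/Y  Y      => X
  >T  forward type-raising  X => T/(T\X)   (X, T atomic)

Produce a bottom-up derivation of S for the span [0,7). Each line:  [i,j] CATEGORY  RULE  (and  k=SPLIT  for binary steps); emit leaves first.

[0,1] S  lex  "liked"
[0,1] PP/(PP\S)  >T
[1,2] (PP\S)/PP  lex  "near"
[2,3] PP  lex  "slowly"
[1,3] PP\S  >  k=2
[0,3] PP  >  k=1
[3,4] (S\PP)/(N\PP)  lex  "quickly"
[4,5] ((N\PP)/(NP/S))/NP  lex  "bone"
[5,6] NP  lex  "idea"
[4,6] (N\PP)/(NP/S)  >  k=5
[6,7] NP/S  lex  "a"
[4,7] N\PP  >  k=6
[3,7] S\PP  >  k=4
[0,7] S  <  k=3

[0,7] S   <
  [0,3] PP   >
    [0,1] PP/(PP\S)   >T
      [0,1] "liked" : S
    [1,3] PP\S   >
      [1,2] "near" : (PP\S)/PP
      [2,3] "slowly" : PP
  [3,7] S\PP   >
    [3,4] "quickly" : (S\PP)/(N\PP)
    [4,7] N\PP   >
      [4,6] (N\PP)/(NP/S)   >
        [4,5] "bone" : ((N\PP)/(NP/S))/NP
        [5,6] "idea" : NP
      [6,7] "a" : NP/S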